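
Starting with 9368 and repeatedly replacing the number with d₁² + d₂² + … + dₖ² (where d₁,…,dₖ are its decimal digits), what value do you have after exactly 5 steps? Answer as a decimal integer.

9368 → 9² + 3² + 6² + 8² = 190
190 → 1² + 9² + 0² = 82
82 → 8² + 2² = 68
68 → 6² + 8² = 100
100 → 1² + 0² + 0² = 1

1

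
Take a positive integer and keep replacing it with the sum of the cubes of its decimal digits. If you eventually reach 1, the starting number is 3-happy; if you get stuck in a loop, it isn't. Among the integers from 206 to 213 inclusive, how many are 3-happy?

206: 206 → 224 → 80 → 512 → 134 → 92 → 737 → 713 → 371 → 371  — not 3-happy
207: 207 → 351 → 153 → 153  — not 3-happy
208: 208 → 520 → 133 → 55 → 250 → 133  — not 3-happy
209: 209 → 737 → 713 → 371 → 371  — not 3-happy
210: 210 → 9 → 729 → 1080 → 513 → 153 → 153  — not 3-happy
211: 211 → 10 → 1  — 3-happy
212: 212 → 17 → 344 → 155 → 251 → 134 → 92 → 737 → 713 → 371 → 371  — not 3-happy
213: 213 → 36 → 243 → 99 → 1458 → 702 → 351 → 153 → 153  — not 3-happy
3-happy: 211

1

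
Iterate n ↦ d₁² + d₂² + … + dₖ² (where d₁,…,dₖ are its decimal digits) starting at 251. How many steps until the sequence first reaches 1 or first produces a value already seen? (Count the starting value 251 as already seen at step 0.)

14

251 → 2² + 5² + 1² = 30
30 → 3² + 0² = 9
9 → 9² = 81
81 → 8² + 1² = 65
65 → 6² + 5² = 61
61 → 6² + 1² = 37
37 → 3² + 7² = 58
58 → 5² + 8² = 89
89 → 8² + 9² = 145
145 → 1² + 4² + 5² = 42
42 → 4² + 2² = 20
20 → 2² + 0² = 4
4 → 4² = 16
16 → 1² + 6² = 37  — 37 repeats.
That took 14 steps.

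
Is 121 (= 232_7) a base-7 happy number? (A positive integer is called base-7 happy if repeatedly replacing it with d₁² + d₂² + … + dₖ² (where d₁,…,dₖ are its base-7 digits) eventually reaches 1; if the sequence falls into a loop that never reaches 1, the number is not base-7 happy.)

not base-7 happy

121 = (2,3,2)_7 → 2² + 3² + 2² = 4 + 9 + 4 = 17
17 = (2,3)_7 → 2² + 3² = 4 + 9 = 13
13 = (1,6)_7 → 1² + 6² = 1 + 36 = 37
37 = (5,2)_7 → 5² + 2² = 25 + 4 = 29
29 = (4,1)_7 → 4² + 1² = 16 + 1 = 17  — 17 already seen; the sequence cycles without reaching 1.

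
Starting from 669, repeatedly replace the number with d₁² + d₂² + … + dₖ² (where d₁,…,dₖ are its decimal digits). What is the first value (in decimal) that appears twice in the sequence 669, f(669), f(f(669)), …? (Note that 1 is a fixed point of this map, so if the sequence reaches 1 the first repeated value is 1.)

89

669 → 153
153 → 35
35 → 34
34 → 25
25 → 29
29 → 85
85 → 89
89 → 145
145 → 42
42 → 20
20 → 4
4 → 16
16 → 37
37 → 58
58 → 89  — 89 already appeared earlier.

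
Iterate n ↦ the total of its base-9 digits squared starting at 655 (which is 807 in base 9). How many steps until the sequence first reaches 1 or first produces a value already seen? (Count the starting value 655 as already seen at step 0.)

655 = (8,0,7)_9 → 8² + 0² + 7² = 64 + 0 + 49 = 113
113 = (1,3,5)_9 → 1² + 3² + 5² = 1 + 9 + 25 = 35
35 = (3,8)_9 → 3² + 8² = 9 + 64 = 73
73 = (8,1)_9 → 8² + 1² = 64 + 1 = 65
65 = (7,2)_9 → 7² + 2² = 49 + 4 = 53
53 = (5,8)_9 → 5² + 8² = 25 + 64 = 89
89 = (1,0,8)_9 → 1² + 0² + 8² = 1 + 0 + 64 = 65  — 65 repeats.
That took 7 steps.

7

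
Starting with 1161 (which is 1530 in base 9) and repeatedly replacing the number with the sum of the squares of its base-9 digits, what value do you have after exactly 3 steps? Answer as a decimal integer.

65

1161 = (1,5,3,0)_9 → 1² + 5² + 3² + 0² = 35
35 = (3,8)_9 → 3² + 8² = 73
73 = (8,1)_9 → 8² + 1² = 65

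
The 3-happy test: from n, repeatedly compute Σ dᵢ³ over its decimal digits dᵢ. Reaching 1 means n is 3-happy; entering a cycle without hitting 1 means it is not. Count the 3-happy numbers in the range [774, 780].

1

774: 774 → 750 → 468 → 792 → 1080 → 513 → 153 → 153  (repeats 153)
775: 775 → 811 → 514 → 190 → 730 → 370 → 370  (repeats 370)
776: 776 → 902 → 737 → 713 → 371 → 371  (repeats 371)
777: 777 → 1029 → 738 → 882 → 1032 → 36 → 243 → 99 → 1458 → 702 → 351 → 153 → 153  (repeats 153)
778: 778 → 1198 → 1243 → 100 → 1  (reaches 1)
779: 779 → 1415 → 191 → 731 → 371 → 371  (repeats 371)
780: 780 → 855 → 762 → 567 → 684 → 792 → 1080 → 513 → 153 → 153  (repeats 153)
3-happy: 778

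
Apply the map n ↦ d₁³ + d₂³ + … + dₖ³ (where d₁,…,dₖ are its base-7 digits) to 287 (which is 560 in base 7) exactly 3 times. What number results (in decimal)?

287 = (5,6,0)_7 → 5³ + 6³ + 0³ = 125 + 216 + 0 = 341
341 = (6,6,5)_7 → 6³ + 6³ + 5³ = 216 + 216 + 125 = 557
557 = (1,4,2,4)_7 → 1³ + 4³ + 2³ + 4³ = 1 + 64 + 8 + 64 = 137

137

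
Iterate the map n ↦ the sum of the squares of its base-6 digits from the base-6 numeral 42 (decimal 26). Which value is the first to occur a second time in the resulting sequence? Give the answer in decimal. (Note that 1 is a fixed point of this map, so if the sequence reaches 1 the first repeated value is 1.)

26

26 = (4,2)_6 → 4² + 2² = 20
20 = (3,2)_6 → 3² + 2² = 13
13 = (2,1)_6 → 2² + 1² = 5
5 = (5)_6 → 5² = 25
25 = (4,1)_6 → 4² + 1² = 17
17 = (2,5)_6 → 2² + 5² = 29
29 = (4,5)_6 → 4² + 5² = 41
41 = (1,0,5)_6 → 1² + 0² + 5² = 26  — 26 already appeared earlier.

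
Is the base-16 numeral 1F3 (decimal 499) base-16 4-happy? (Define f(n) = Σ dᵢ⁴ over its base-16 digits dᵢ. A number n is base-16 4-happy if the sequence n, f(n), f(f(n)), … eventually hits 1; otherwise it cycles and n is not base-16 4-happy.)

499 = (1,15,3)_16 → 1⁴ + 15⁴ + 3⁴ = 50707
50707 = (12,6,1,3)_16 → 12⁴ + 6⁴ + 1⁴ + 3⁴ = 22114
22114 = (5,6,6,2)_16 → 5⁴ + 6⁴ + 6⁴ + 2⁴ = 3233
3233 = (12,10,1)_16 → 12⁴ + 10⁴ + 1⁴ = 30737
30737 = (7,8,1,1)_16 → 7⁴ + 8⁴ + 1⁴ + 1⁴ = 6499
6499 = (1,9,6,3)_16 → 1⁴ + 9⁴ + 6⁴ + 3⁴ = 7939
7939 = (1,15,0,3)_16 → 1⁴ + 15⁴ + 0⁴ + 3⁴ = 50707  — 50707 already seen; the sequence cycles without reaching 1.

not base-16 4-happy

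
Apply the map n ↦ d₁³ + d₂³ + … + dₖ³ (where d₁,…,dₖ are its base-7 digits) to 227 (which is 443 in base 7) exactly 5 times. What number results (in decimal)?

227 = (4,4,3)_7 → 4³ + 4³ + 3³ = 155
155 = (3,1,1)_7 → 3³ + 1³ + 1³ = 29
29 = (4,1)_7 → 4³ + 1³ = 65
65 = (1,2,2)_7 → 1³ + 2³ + 2³ = 17
17 = (2,3)_7 → 2³ + 3³ = 35

35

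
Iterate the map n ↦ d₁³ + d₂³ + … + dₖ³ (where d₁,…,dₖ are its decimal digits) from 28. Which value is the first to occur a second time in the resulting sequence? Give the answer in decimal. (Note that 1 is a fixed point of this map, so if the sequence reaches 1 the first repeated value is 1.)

133

28 → 520
520 → 133
133 → 55
55 → 250
250 → 133  — 133 already appeared earlier.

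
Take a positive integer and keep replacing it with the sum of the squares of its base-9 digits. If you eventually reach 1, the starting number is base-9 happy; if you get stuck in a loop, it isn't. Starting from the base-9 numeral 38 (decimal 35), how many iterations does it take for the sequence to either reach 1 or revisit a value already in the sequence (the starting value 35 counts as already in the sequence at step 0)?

5

35 = (3,8)_9 → 73
73 = (8,1)_9 → 65
65 = (7,2)_9 → 53
53 = (5,8)_9 → 89
89 = (1,0,8)_9 → 65  — 65 repeats.
That took 5 steps.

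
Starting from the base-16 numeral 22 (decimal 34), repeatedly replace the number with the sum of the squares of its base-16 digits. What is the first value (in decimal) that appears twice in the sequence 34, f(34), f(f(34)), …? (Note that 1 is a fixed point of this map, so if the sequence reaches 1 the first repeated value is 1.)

34 = (2,2)_16 → 2² + 2² = 8
8 = (8)_16 → 8² = 64
64 = (4,0)_16 → 4² + 0² = 16
16 = (1,0)_16 → 1² + 0² = 1  — reached the fixed point 1.
1 → 1, so 1 is the first repeated value.

1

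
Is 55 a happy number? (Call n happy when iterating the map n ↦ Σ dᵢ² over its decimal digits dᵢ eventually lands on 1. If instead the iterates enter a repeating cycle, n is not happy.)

not happy

55 → 5² + 5² = 25 + 25 = 50
50 → 5² + 0² = 25 + 0 = 25
25 → 2² + 5² = 4 + 25 = 29
29 → 2² + 9² = 4 + 81 = 85
85 → 8² + 5² = 64 + 25 = 89
89 → 8² + 9² = 64 + 81 = 145
145 → 1² + 4² + 5² = 1 + 16 + 25 = 42
42 → 4² + 2² = 16 + 4 = 20
20 → 2² + 0² = 4 + 0 = 4
4 → 4² = 16
16 → 1² + 6² = 1 + 36 = 37
37 → 3² + 7² = 9 + 49 = 58
58 → 5² + 8² = 25 + 64 = 89  — 89 already seen; the sequence cycles without reaching 1.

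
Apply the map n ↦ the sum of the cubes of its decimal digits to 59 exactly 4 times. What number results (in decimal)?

155

59 → 5³ + 9³ = 125 + 729 = 854
854 → 8³ + 5³ + 4³ = 512 + 125 + 64 = 701
701 → 7³ + 0³ + 1³ = 343 + 0 + 1 = 344
344 → 3³ + 4³ + 4³ = 27 + 64 + 64 = 155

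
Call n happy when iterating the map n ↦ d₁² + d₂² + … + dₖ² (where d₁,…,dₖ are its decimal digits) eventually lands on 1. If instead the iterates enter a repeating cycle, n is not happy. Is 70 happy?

70 → 7² + 0² = 49 + 0 = 49
49 → 4² + 9² = 16 + 81 = 97
97 → 9² + 7² = 81 + 49 = 130
130 → 1² + 3² + 0² = 1 + 9 + 0 = 10
10 → 1² + 0² = 1 + 0 = 1  — reached 1.

happy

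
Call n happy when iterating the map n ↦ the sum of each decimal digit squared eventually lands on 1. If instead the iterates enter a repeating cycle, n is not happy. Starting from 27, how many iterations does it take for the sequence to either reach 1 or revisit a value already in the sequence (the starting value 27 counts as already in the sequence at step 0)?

14

27 → 2² + 7² = 4 + 49 = 53
53 → 5² + 3² = 25 + 9 = 34
34 → 3² + 4² = 9 + 16 = 25
25 → 2² + 5² = 4 + 25 = 29
29 → 2² + 9² = 4 + 81 = 85
85 → 8² + 5² = 64 + 25 = 89
89 → 8² + 9² = 64 + 81 = 145
145 → 1² + 4² + 5² = 1 + 16 + 25 = 42
42 → 4² + 2² = 16 + 4 = 20
20 → 2² + 0² = 4 + 0 = 4
4 → 4² = 16
16 → 1² + 6² = 1 + 36 = 37
37 → 3² + 7² = 9 + 49 = 58
58 → 5² + 8² = 25 + 64 = 89  — 89 repeats.
That took 14 steps.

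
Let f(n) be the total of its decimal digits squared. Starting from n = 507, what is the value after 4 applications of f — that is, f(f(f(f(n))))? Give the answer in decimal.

507 → 5² + 0² + 7² = 25 + 0 + 49 = 74
74 → 7² + 4² = 49 + 16 = 65
65 → 6² + 5² = 36 + 25 = 61
61 → 6² + 1² = 36 + 1 = 37

37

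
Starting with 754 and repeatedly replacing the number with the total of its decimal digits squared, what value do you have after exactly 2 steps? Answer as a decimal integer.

754 → 7² + 5² + 4² = 90
90 → 9² + 0² = 81

81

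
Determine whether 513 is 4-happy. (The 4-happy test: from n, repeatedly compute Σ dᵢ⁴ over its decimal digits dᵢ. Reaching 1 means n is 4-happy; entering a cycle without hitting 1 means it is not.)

not 4-happy

513 → 5⁴ + 1⁴ + 3⁴ = 625 + 1 + 81 = 707
707 → 7⁴ + 0⁴ + 7⁴ = 2401 + 0 + 2401 = 4802
4802 → 4⁴ + 8⁴ + 0⁴ + 2⁴ = 256 + 4096 + 0 + 16 = 4368
4368 → 4⁴ + 3⁴ + 6⁴ + 8⁴ = 256 + 81 + 1296 + 4096 = 5729
5729 → 5⁴ + 7⁴ + 2⁴ + 9⁴ = 625 + 2401 + 16 + 6561 = 9603
9603 → 9⁴ + 6⁴ + 0⁴ + 3⁴ = 6561 + 1296 + 0 + 81 = 7938
7938 → 7⁴ + 9⁴ + 3⁴ + 8⁴ = 2401 + 6561 + 81 + 4096 = 13139
13139 → 1⁴ + 3⁴ + 1⁴ + 3⁴ + 9⁴ = 1 + 81 + 1 + 81 + 6561 = 6725
6725 → 6⁴ + 7⁴ + 2⁴ + 5⁴ = 1296 + 2401 + 16 + 625 = 4338
4338 → 4⁴ + 3⁴ + 3⁴ + 8⁴ = 256 + 81 + 81 + 4096 = 4514
4514 → 4⁴ + 5⁴ + 1⁴ + 4⁴ = 256 + 625 + 1 + 256 = 1138
1138 → 1⁴ + 1⁴ + 3⁴ + 8⁴ = 1 + 1 + 81 + 4096 = 4179
4179 → 4⁴ + 1⁴ + 7⁴ + 9⁴ = 256 + 1 + 2401 + 6561 = 9219
9219 → 9⁴ + 2⁴ + 1⁴ + 9⁴ = 6561 + 16 + 1 + 6561 = 13139  — 13139 already seen; the sequence cycles without reaching 1.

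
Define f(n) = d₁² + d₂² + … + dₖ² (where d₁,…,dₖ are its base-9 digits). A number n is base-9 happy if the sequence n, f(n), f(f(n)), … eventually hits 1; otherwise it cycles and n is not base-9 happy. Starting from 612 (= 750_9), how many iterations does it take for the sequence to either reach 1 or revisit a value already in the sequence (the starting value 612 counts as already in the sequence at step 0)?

3

612 = (7,5,0)_9 → 7² + 5² + 0² = 49 + 25 + 0 = 74
74 = (8,2)_9 → 8² + 2² = 64 + 4 = 68
68 = (7,5)_9 → 7² + 5² = 49 + 25 = 74  — 74 repeats.
That took 3 steps.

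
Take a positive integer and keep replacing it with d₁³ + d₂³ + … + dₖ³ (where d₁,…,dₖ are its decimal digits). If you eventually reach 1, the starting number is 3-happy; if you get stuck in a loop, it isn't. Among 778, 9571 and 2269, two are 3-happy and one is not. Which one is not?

2269

778: 778 → 1198 → 1243 → 100 → 1  — reaches 1 (3-happy)
9571: 9571 → 1198 → 1243 → 100 → 1  — reaches 1 (3-happy)
2269: 2269 → 961 → 946 → 1009 → 730 → 370 → 370  — repeats 370 (not 3-happy)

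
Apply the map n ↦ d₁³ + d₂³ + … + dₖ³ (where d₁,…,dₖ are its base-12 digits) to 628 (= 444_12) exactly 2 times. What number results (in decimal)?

65

628 = (4,4,4)_12 → 4³ + 4³ + 4³ = 192
192 = (1,4,0)_12 → 1³ + 4³ + 0³ = 65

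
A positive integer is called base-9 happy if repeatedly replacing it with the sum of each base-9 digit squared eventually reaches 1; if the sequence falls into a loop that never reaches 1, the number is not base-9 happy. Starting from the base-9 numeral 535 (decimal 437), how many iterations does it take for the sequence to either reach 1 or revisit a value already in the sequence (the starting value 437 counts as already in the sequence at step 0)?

437 = (5,3,5)_9 → 5² + 3² + 5² = 59
59 = (6,5)_9 → 6² + 5² = 61
61 = (6,7)_9 → 6² + 7² = 85
85 = (1,0,4)_9 → 1² + 0² + 4² = 17
17 = (1,8)_9 → 1² + 8² = 65
65 = (7,2)_9 → 7² + 2² = 53
53 = (5,8)_9 → 5² + 8² = 89
89 = (1,0,8)_9 → 1² + 0² + 8² = 65  — 65 repeats.
That took 8 steps.

8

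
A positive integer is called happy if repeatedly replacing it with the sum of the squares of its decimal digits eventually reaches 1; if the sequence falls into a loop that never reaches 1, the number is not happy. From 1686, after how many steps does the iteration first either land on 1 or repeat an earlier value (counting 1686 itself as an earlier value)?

12

1686 → 1² + 6² + 8² + 6² = 137
137 → 1² + 3² + 7² = 59
59 → 5² + 9² = 106
106 → 1² + 0² + 6² = 37
37 → 3² + 7² = 58
58 → 5² + 8² = 89
89 → 8² + 9² = 145
145 → 1² + 4² + 5² = 42
42 → 4² + 2² = 20
20 → 2² + 0² = 4
4 → 4² = 16
16 → 1² + 6² = 37  — 37 repeats.
That took 12 steps.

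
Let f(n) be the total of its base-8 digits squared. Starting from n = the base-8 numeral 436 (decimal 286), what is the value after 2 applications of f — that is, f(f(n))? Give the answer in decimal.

286 = (4,3,6)_8 → 4² + 3² + 6² = 61
61 = (7,5)_8 → 7² + 5² = 74

74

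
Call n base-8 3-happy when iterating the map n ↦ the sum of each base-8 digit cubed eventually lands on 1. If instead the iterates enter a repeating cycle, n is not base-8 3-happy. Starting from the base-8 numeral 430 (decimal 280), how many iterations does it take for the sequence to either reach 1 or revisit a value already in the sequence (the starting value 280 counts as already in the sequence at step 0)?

280 = (4,3,0)_8 → 4³ + 3³ + 0³ = 64 + 27 + 0 = 91
91 = (1,3,3)_8 → 1³ + 3³ + 3³ = 1 + 27 + 27 = 55
55 = (6,7)_8 → 6³ + 7³ = 216 + 343 = 559
559 = (1,0,5,7)_8 → 1³ + 0³ + 5³ + 7³ = 1 + 0 + 125 + 343 = 469
469 = (7,2,5)_8 → 7³ + 2³ + 5³ = 343 + 8 + 125 = 476
476 = (7,3,4)_8 → 7³ + 3³ + 4³ = 343 + 27 + 64 = 434
434 = (6,6,2)_8 → 6³ + 6³ + 2³ = 216 + 216 + 8 = 440
440 = (6,7,0)_8 → 6³ + 7³ + 0³ = 216 + 343 + 0 = 559  — 559 repeats.
That took 8 steps.

8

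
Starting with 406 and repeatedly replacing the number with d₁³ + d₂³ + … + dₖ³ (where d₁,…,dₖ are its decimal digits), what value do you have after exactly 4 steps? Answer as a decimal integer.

55

406 → 4³ + 0³ + 6³ = 280
280 → 2³ + 8³ + 0³ = 520
520 → 5³ + 2³ + 0³ = 133
133 → 1³ + 3³ + 3³ = 55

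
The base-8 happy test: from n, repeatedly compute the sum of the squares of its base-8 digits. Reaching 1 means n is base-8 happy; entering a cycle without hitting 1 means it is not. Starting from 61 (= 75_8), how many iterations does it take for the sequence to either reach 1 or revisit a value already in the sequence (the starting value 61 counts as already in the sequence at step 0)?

61 = (7,5)_8 → 7² + 5² = 49 + 25 = 74
74 = (1,1,2)_8 → 1² + 1² + 2² = 1 + 1 + 4 = 6
6 = (6)_8 → 6² = 36
36 = (4,4)_8 → 4² + 4² = 16 + 16 = 32
32 = (4,0)_8 → 4² + 0² = 16 + 0 = 16
16 = (2,0)_8 → 2² + 0² = 4 + 0 = 4
4 = (4)_8 → 4² = 16  — 16 repeats.
That took 7 steps.

7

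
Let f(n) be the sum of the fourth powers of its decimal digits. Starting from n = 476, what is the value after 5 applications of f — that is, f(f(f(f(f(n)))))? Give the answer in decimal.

476 → 3953
3953 → 7348
7348 → 6834
6834 → 5729
5729 → 9603

9603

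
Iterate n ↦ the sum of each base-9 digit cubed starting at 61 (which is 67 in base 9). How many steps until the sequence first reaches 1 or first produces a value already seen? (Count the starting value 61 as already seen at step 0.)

3

61 = (6,7)_9 → 6³ + 7³ = 216 + 343 = 559
559 = (6,8,1)_9 → 6³ + 8³ + 1³ = 216 + 512 + 1 = 729
729 = (1,0,0,0)_9 → 1³ + 0³ + 0³ + 0³ = 1 + 0 + 0 + 0 = 1  — reached 1.
That took 3 steps.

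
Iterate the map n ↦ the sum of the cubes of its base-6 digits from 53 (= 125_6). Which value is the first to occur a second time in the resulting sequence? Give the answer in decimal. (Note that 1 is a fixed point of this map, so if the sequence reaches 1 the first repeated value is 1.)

99

53 = (1,2,5)_6 → 1³ + 2³ + 5³ = 134
134 = (3,4,2)_6 → 3³ + 4³ + 2³ = 99
99 = (2,4,3)_6 → 2³ + 4³ + 3³ = 99  — 99 already appeared earlier.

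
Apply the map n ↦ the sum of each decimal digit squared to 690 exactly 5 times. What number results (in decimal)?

690 → 6² + 9² + 0² = 36 + 81 + 0 = 117
117 → 1² + 1² + 7² = 1 + 1 + 49 = 51
51 → 5² + 1² = 25 + 1 = 26
26 → 2² + 6² = 4 + 36 = 40
40 → 4² + 0² = 16 + 0 = 16

16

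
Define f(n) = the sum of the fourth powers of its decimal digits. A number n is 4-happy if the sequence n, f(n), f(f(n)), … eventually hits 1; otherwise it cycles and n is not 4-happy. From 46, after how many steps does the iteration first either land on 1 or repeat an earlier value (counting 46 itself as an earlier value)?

10

46 → 4⁴ + 6⁴ = 1552
1552 → 1⁴ + 5⁴ + 5⁴ + 2⁴ = 1267
1267 → 1⁴ + 2⁴ + 6⁴ + 7⁴ = 3714
3714 → 3⁴ + 7⁴ + 1⁴ + 4⁴ = 2739
2739 → 2⁴ + 7⁴ + 3⁴ + 9⁴ = 9059
9059 → 9⁴ + 0⁴ + 5⁴ + 9⁴ = 13747
13747 → 1⁴ + 3⁴ + 7⁴ + 4⁴ + 7⁴ = 5140
5140 → 5⁴ + 1⁴ + 4⁴ + 0⁴ = 882
882 → 8⁴ + 8⁴ + 2⁴ = 8208
8208 → 8⁴ + 2⁴ + 0⁴ + 8⁴ = 8208  — 8208 repeats.
That took 10 steps.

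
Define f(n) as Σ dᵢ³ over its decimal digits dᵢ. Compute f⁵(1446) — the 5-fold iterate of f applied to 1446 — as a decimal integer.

1446 → 345
345 → 216
216 → 225
225 → 141
141 → 66

66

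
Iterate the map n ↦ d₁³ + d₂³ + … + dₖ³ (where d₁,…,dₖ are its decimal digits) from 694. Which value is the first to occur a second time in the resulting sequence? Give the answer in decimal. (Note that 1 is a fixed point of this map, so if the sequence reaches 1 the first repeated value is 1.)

370

694 → 6³ + 9³ + 4³ = 216 + 729 + 64 = 1009
1009 → 1³ + 0³ + 0³ + 9³ = 1 + 0 + 0 + 729 = 730
730 → 7³ + 3³ + 0³ = 343 + 27 + 0 = 370
370 → 3³ + 7³ + 0³ = 27 + 343 + 0 = 370  — 370 already appeared earlier.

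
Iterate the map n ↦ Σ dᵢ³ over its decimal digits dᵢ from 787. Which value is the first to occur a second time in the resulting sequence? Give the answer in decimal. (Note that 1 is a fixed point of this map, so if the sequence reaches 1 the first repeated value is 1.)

787 → 7³ + 8³ + 7³ = 1198
1198 → 1³ + 1³ + 9³ + 8³ = 1243
1243 → 1³ + 2³ + 4³ + 3³ = 100
100 → 1³ + 0³ + 0³ = 1  — reached the fixed point 1.
1 → 1, so 1 is the first repeated value.

1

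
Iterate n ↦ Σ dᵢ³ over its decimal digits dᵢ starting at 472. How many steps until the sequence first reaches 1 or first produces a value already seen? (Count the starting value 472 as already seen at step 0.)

472 → 415
415 → 190
190 → 730
730 → 370
370 → 370  — 370 repeats.
That took 5 steps.

5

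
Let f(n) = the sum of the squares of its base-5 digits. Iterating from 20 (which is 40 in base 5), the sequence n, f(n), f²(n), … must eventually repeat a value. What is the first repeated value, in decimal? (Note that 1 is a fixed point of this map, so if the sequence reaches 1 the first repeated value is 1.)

20 = (4,0)_5 → 4² + 0² = 16
16 = (3,1)_5 → 3² + 1² = 10
10 = (2,0)_5 → 2² + 0² = 4
4 = (4)_5 → 4² = 16  — 16 already appeared earlier.

16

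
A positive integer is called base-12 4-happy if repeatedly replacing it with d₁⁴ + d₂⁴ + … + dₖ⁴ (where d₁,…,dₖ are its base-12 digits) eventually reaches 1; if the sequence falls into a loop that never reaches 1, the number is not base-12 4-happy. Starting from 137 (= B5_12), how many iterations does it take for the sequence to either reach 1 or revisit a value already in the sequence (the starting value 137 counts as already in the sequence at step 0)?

137 = (11,5)_12 → 11⁴ + 5⁴ = 15266
15266 = (8,10,0,2)_12 → 8⁴ + 10⁴ + 0⁴ + 2⁴ = 14112
14112 = (8,2,0,0)_12 → 8⁴ + 2⁴ + 0⁴ + 0⁴ = 4112
4112 = (2,4,6,8)_12 → 2⁴ + 4⁴ + 6⁴ + 8⁴ = 5664
5664 = (3,3,4,0)_12 → 3⁴ + 3⁴ + 4⁴ + 0⁴ = 418
418 = (2,10,10)_12 → 2⁴ + 10⁴ + 10⁴ = 20016
20016 = (11,7,0,0)_12 → 11⁴ + 7⁴ + 0⁴ + 0⁴ = 17042
17042 = (9,10,4,2)_12 → 9⁴ + 10⁴ + 4⁴ + 2⁴ = 16833
16833 = (9,8,10,9)_12 → 9⁴ + 8⁴ + 10⁴ + 9⁴ = 27218
27218 = (1,3,9,0,2)_12 → 1⁴ + 3⁴ + 9⁴ + 0⁴ + 2⁴ = 6659
6659 = (3,10,2,11)_12 → 3⁴ + 10⁴ + 2⁴ + 11⁴ = 24738
24738 = (1,2,3,9,6)_12 → 1⁴ + 2⁴ + 3⁴ + 9⁴ + 6⁴ = 7955
7955 = (4,7,2,11)_12 → 4⁴ + 7⁴ + 2⁴ + 11⁴ = 17314
17314 = (10,0,2,10)_12 → 10⁴ + 0⁴ + 2⁴ + 10⁴ = 20016  — 20016 repeats.
That took 14 steps.

14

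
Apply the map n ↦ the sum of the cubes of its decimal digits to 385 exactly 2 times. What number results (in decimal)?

496

385 → 3³ + 8³ + 5³ = 664
664 → 6³ + 6³ + 4³ = 496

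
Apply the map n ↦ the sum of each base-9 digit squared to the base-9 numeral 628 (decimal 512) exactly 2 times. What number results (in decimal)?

30

512 = (6,2,8)_9 → 6² + 2² + 8² = 104
104 = (1,2,5)_9 → 1² + 2² + 5² = 30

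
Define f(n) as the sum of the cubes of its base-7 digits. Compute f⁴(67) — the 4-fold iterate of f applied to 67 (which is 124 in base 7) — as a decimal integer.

67 = (1,2,4)_7 → 1³ + 2³ + 4³ = 1 + 8 + 64 = 73
73 = (1,3,3)_7 → 1³ + 3³ + 3³ = 1 + 27 + 27 = 55
55 = (1,0,6)_7 → 1³ + 0³ + 6³ = 1 + 0 + 216 = 217
217 = (4,3,0)_7 → 4³ + 3³ + 0³ = 64 + 27 + 0 = 91

91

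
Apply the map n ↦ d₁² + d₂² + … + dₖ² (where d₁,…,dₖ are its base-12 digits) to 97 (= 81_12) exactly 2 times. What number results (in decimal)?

50

97 = (8,1)_12 → 8² + 1² = 65
65 = (5,5)_12 → 5² + 5² = 50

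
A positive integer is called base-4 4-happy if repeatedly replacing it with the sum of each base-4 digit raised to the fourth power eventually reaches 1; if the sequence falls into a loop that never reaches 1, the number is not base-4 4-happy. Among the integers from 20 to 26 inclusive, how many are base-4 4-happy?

20: 20 → 2 → 16 → 1  (reaches 1)
21: 21 → 3 → 81 → 3  (repeats 3)
22: 22 → 18 → 17 → 2 → 16 → 1  (reaches 1)
23: 23 → 83 → 83  (repeats 83)
24: 24 → 17 → 2 → 16 → 1  (reaches 1)
25: 25 → 18 → 17 → 2 → 16 → 1  (reaches 1)
26: 26 → 33 → 17 → 2 → 16 → 1  (reaches 1)
base-4 4-happy: 20, 22, 24, 25, 26

5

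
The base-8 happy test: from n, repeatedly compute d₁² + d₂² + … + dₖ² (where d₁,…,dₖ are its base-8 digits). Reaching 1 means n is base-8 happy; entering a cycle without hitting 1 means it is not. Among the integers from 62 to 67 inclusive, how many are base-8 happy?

62: 62 → 85 → 30 → 45 → 50 → 40 → 25 → 10 → 5 → 25  — not base-8 happy
63: 63 → 98 → 21 → 29 → 34 → 20 → 20  — not base-8 happy
64: 64 → 1  — base-8 happy
65: 65 → 2 → 4 → 16 → 4  — not base-8 happy
66: 66 → 5 → 25 → 10 → 5  — not base-8 happy
67: 67 → 10 → 5 → 25 → 10  — not base-8 happy
base-8 happy: 64

1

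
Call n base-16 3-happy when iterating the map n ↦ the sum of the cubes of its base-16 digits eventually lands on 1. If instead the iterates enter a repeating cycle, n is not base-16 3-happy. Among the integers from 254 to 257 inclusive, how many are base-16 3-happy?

254: 254 → 6119 → 3431 → 2756 → 2792 → 4256 → 1001 → 3500 → 4925 → 2252 → 3968 → 3887 → 6758 → 1433 → 1583 → 3599 → 6119  — not base-16 3-happy
255: 255 → 6750 → 3870 → 6120 → 3600 → 2745 → 3060 → 4770 → 1017 → 4131 → 36 → 72 → 576 → 72  — not base-16 3-happy
256: 256 → 1  — base-16 3-happy
257: 257 → 2 → 8 → 512 → 8  — not base-16 3-happy
base-16 3-happy: 256

1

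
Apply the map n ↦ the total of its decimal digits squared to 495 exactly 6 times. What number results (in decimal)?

37

495 → 4² + 9² + 5² = 16 + 81 + 25 = 122
122 → 1² + 2² + 2² = 1 + 4 + 4 = 9
9 → 9² = 81
81 → 8² + 1² = 64 + 1 = 65
65 → 6² + 5² = 36 + 25 = 61
61 → 6² + 1² = 36 + 1 = 37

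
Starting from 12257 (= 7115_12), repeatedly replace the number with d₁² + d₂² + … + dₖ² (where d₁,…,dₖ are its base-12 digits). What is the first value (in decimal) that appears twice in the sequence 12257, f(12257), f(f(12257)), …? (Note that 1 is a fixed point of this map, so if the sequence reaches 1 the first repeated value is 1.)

12257 = (7,1,1,5)_12 → 7² + 1² + 1² + 5² = 49 + 1 + 1 + 25 = 76
76 = (6,4)_12 → 6² + 4² = 36 + 16 = 52
52 = (4,4)_12 → 4² + 4² = 16 + 16 = 32
32 = (2,8)_12 → 2² + 8² = 4 + 64 = 68
68 = (5,8)_12 → 5² + 8² = 25 + 64 = 89
89 = (7,5)_12 → 7² + 5² = 49 + 25 = 74
74 = (6,2)_12 → 6² + 2² = 36 + 4 = 40
40 = (3,4)_12 → 3² + 4² = 9 + 16 = 25
25 = (2,1)_12 → 2² + 1² = 4 + 1 = 5
5 = (5)_12 → 5² = 25  — 25 already appeared earlier.

25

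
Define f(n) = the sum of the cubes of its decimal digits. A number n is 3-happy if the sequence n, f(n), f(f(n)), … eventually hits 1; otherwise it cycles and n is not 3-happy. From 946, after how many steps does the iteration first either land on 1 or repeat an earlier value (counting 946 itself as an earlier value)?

4

946 → 9³ + 4³ + 6³ = 729 + 64 + 216 = 1009
1009 → 1³ + 0³ + 0³ + 9³ = 1 + 0 + 0 + 729 = 730
730 → 7³ + 3³ + 0³ = 343 + 27 + 0 = 370
370 → 3³ + 7³ + 0³ = 27 + 343 + 0 = 370  — 370 repeats.
That took 4 steps.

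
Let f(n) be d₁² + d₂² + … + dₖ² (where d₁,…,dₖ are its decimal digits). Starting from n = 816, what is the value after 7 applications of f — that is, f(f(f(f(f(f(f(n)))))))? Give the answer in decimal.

89

816 → 8² + 1² + 6² = 64 + 1 + 36 = 101
101 → 1² + 0² + 1² = 1 + 0 + 1 = 2
2 → 2² = 4
4 → 4² = 16
16 → 1² + 6² = 1 + 36 = 37
37 → 3² + 7² = 9 + 49 = 58
58 → 5² + 8² = 25 + 64 = 89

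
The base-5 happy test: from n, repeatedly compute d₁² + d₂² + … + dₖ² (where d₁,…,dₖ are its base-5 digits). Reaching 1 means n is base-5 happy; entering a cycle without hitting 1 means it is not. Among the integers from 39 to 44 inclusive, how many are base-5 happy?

39: 39 → 21 → 17 → 13 → 13  (repeats 13)
40: 40 → 10 → 4 → 16 → 10  (repeats 10)
41: 41 → 11 → 5 → 1  (reaches 1)
42: 42 → 14 → 20 → 16 → 10 → 4 → 16  (repeats 16)
43: 43 → 19 → 25 → 1  (reaches 1)
44: 44 → 26 → 2 → 4 → 16 → 10 → 4  (repeats 4)
base-5 happy: 41, 43

2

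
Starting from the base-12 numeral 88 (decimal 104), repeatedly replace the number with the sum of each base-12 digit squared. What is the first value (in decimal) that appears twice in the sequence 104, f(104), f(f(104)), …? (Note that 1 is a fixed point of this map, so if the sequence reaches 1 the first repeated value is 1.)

104 = (8,8)_12 → 8² + 8² = 64 + 64 = 128
128 = (10,8)_12 → 10² + 8² = 100 + 64 = 164
164 = (1,1,8)_12 → 1² + 1² + 8² = 1 + 1 + 64 = 66
66 = (5,6)_12 → 5² + 6² = 25 + 36 = 61
61 = (5,1)_12 → 5² + 1² = 25 + 1 = 26
26 = (2,2)_12 → 2² + 2² = 4 + 4 = 8
8 = (8)_12 → 8² = 64
64 = (5,4)_12 → 5² + 4² = 25 + 16 = 41
41 = (3,5)_12 → 3² + 5² = 9 + 25 = 34
34 = (2,10)_12 → 2² + 10² = 4 + 100 = 104  — 104 already appeared earlier.

104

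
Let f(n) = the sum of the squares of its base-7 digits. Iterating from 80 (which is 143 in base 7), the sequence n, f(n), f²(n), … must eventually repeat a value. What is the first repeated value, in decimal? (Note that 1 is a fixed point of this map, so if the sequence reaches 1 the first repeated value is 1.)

80 = (1,4,3)_7 → 26
26 = (3,5)_7 → 34
34 = (4,6)_7 → 52
52 = (1,0,3)_7 → 10
10 = (1,3)_7 → 10  — 10 already appeared earlier.

10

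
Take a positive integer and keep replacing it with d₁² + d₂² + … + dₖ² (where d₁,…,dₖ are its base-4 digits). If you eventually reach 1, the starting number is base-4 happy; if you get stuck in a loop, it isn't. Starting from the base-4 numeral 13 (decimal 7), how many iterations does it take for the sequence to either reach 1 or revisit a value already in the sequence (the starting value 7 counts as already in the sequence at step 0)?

4

7 = (1,3)_4 → 1² + 3² = 10
10 = (2,2)_4 → 2² + 2² = 8
8 = (2,0)_4 → 2² + 0² = 4
4 = (1,0)_4 → 1² + 0² = 1  — reached 1.
That took 4 steps.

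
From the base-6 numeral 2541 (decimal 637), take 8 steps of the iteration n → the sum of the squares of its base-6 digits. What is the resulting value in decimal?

26

637 = (2,5,4,1)_6 → 2² + 5² + 4² + 1² = 46
46 = (1,1,4)_6 → 1² + 1² + 4² = 18
18 = (3,0)_6 → 3² + 0² = 9
9 = (1,3)_6 → 1² + 3² = 10
10 = (1,4)_6 → 1² + 4² = 17
17 = (2,5)_6 → 2² + 5² = 29
29 = (4,5)_6 → 4² + 5² = 41
41 = (1,0,5)_6 → 1² + 0² + 5² = 26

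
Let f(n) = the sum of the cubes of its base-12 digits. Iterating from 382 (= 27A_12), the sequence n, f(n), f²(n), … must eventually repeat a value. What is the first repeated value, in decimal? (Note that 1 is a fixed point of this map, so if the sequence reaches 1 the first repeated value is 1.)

382 = (2,7,10)_12 → 2³ + 7³ + 10³ = 8 + 343 + 1000 = 1351
1351 = (9,4,7)_12 → 9³ + 4³ + 7³ = 729 + 64 + 343 = 1136
1136 = (7,10,8)_12 → 7³ + 10³ + 8³ = 343 + 1000 + 512 = 1855
1855 = (1,0,10,7)_12 → 1³ + 0³ + 10³ + 7³ = 1 + 0 + 1000 + 343 = 1344
1344 = (9,4,0)_12 → 9³ + 4³ + 0³ = 729 + 64 + 0 = 793
793 = (5,6,1)_12 → 5³ + 6³ + 1³ = 125 + 216 + 1 = 342
342 = (2,4,6)_12 → 2³ + 4³ + 6³ = 8 + 64 + 216 = 288
288 = (2,0,0)_12 → 2³ + 0³ + 0³ = 8 + 0 + 0 = 8
8 = (8)_12 → 8³ = 512
512 = (3,6,8)_12 → 3³ + 6³ + 8³ = 27 + 216 + 512 = 755
755 = (5,2,11)_12 → 5³ + 2³ + 11³ = 125 + 8 + 1331 = 1464
1464 = (10,2,0)_12 → 10³ + 2³ + 0³ = 1000 + 8 + 0 = 1008
1008 = (7,0,0)_12 → 7³ + 0³ + 0³ = 343 + 0 + 0 = 343
343 = (2,4,7)_12 → 2³ + 4³ + 7³ = 8 + 64 + 343 = 415
415 = (2,10,7)_12 → 2³ + 10³ + 7³ = 8 + 1000 + 343 = 1351  — 1351 already appeared earlier.

1351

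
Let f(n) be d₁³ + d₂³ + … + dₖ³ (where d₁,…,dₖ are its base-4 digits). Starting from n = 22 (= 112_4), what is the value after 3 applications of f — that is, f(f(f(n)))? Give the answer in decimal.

1

22 = (1,1,2)_4 → 1³ + 1³ + 2³ = 10
10 = (2,2)_4 → 2³ + 2³ = 16
16 = (1,0,0)_4 → 1³ + 0³ + 0³ = 1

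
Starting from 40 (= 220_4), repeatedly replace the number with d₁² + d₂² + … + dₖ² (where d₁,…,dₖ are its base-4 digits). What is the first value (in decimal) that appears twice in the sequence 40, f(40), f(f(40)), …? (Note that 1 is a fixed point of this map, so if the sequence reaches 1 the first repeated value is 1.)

40 = (2,2,0)_4 → 8
8 = (2,0)_4 → 4
4 = (1,0)_4 → 1  — reached the fixed point 1.
1 → 1, so 1 is the first repeated value.

1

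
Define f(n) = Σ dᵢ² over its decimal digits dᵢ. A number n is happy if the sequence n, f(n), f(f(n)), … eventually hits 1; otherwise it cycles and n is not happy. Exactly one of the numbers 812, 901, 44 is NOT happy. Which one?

812: 812 → 69 → 117 → 51 → 26 → 40 → 16 → 37 → 58 → 89 → 145 → 42 → 20 → 4 → 16  — repeats 16 (not happy)
901: 901 → 82 → 68 → 100 → 1  — reaches 1 (happy)
44: 44 → 32 → 13 → 10 → 1  — reaches 1 (happy)

812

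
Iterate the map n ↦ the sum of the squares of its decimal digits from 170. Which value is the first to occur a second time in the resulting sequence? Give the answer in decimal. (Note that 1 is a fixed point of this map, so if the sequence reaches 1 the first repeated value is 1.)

170 → 1² + 7² + 0² = 1 + 49 + 0 = 50
50 → 5² + 0² = 25 + 0 = 25
25 → 2² + 5² = 4 + 25 = 29
29 → 2² + 9² = 4 + 81 = 85
85 → 8² + 5² = 64 + 25 = 89
89 → 8² + 9² = 64 + 81 = 145
145 → 1² + 4² + 5² = 1 + 16 + 25 = 42
42 → 4² + 2² = 16 + 4 = 20
20 → 2² + 0² = 4 + 0 = 4
4 → 4² = 16
16 → 1² + 6² = 1 + 36 = 37
37 → 3² + 7² = 9 + 49 = 58
58 → 5² + 8² = 25 + 64 = 89  — 89 already appeared earlier.

89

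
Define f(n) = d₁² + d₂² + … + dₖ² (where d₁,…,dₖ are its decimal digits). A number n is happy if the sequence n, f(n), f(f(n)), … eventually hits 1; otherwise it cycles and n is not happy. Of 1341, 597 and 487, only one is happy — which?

1341: 1341 → 27 → 53 → 34 → 25 → 29 → 85 → 89 → 145 → 42 → 20 → 4 → 16 → 37 → 58 → 89  — repeats 89 (not happy)
597: 597 → 155 → 51 → 26 → 40 → 16 → 37 → 58 → 89 → 145 → 42 → 20 → 4 → 16  — repeats 16 (not happy)
487: 487 → 129 → 86 → 100 → 1  — reaches 1 (happy)

487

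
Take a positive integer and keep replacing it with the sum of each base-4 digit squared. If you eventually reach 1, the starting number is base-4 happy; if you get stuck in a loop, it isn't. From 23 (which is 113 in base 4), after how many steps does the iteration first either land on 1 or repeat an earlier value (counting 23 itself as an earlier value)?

6

23 = (1,1,3)_4 → 1² + 1² + 3² = 1 + 1 + 9 = 11
11 = (2,3)_4 → 2² + 3² = 4 + 9 = 13
13 = (3,1)_4 → 3² + 1² = 9 + 1 = 10
10 = (2,2)_4 → 2² + 2² = 4 + 4 = 8
8 = (2,0)_4 → 2² + 0² = 4 + 0 = 4
4 = (1,0)_4 → 1² + 0² = 1 + 0 = 1  — reached 1.
That took 6 steps.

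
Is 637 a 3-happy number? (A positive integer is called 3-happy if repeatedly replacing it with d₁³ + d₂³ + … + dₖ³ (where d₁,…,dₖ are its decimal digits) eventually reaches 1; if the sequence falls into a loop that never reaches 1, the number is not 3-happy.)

637 → 586
586 → 853
853 → 664
664 → 496
496 → 1009
1009 → 730
730 → 370
370 → 370  — 370 already seen; the sequence cycles without reaching 1.

not 3-happy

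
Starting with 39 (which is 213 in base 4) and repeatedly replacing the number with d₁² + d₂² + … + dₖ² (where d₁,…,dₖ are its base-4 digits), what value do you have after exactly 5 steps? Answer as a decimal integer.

39 = (2,1,3)_4 → 2² + 1² + 3² = 4 + 1 + 9 = 14
14 = (3,2)_4 → 3² + 2² = 9 + 4 = 13
13 = (3,1)_4 → 3² + 1² = 9 + 1 = 10
10 = (2,2)_4 → 2² + 2² = 4 + 4 = 8
8 = (2,0)_4 → 2² + 0² = 4 + 0 = 4

4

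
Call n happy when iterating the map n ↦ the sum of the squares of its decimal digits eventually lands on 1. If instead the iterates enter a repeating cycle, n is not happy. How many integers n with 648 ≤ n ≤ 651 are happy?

648: 648 → 116 → 38 → 73 → 58 → 89 → 145 → 42 → 20 → 4 → 16 → 37 → 58  — not happy
649: 649 → 133 → 19 → 82 → 68 → 100 → 1  — happy
650: 650 → 61 → 37 → 58 → 89 → 145 → 42 → 20 → 4 → 16 → 37  — not happy
651: 651 → 62 → 40 → 16 → 37 → 58 → 89 → 145 → 42 → 20 → 4 → 16  — not happy
happy: 649

1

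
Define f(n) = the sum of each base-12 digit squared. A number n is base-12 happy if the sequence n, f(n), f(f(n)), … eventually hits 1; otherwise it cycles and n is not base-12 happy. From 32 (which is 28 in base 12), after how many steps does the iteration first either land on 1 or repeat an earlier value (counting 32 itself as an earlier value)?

32 = (2,8)_12 → 2² + 8² = 4 + 64 = 68
68 = (5,8)_12 → 5² + 8² = 25 + 64 = 89
89 = (7,5)_12 → 7² + 5² = 49 + 25 = 74
74 = (6,2)_12 → 6² + 2² = 36 + 4 = 40
40 = (3,4)_12 → 3² + 4² = 9 + 16 = 25
25 = (2,1)_12 → 2² + 1² = 4 + 1 = 5
5 = (5)_12 → 5² = 25  — 25 repeats.
That took 7 steps.

7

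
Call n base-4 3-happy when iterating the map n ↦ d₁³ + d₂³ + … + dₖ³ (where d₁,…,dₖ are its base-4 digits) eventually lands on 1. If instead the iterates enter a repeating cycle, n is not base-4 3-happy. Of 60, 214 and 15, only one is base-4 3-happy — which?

214

60: 60 → 54 → 36 → 9 → 9  — repeats 9 (not base-4 3-happy)
214: 214 → 37 → 10 → 16 → 1  — reaches 1 (base-4 3-happy)
15: 15 → 54 → 36 → 9 → 9  — repeats 9 (not base-4 3-happy)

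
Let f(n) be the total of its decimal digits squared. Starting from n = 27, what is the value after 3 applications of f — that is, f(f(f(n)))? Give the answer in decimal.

27 → 2² + 7² = 53
53 → 5² + 3² = 34
34 → 3² + 4² = 25

25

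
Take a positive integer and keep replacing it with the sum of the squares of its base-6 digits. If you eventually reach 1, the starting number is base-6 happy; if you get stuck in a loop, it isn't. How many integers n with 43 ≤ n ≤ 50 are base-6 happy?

43: 43 → 3 → 9 → 10 → 17 → 29 → 41 → 26 → 20 → 13 → 5 → 25 → 17  (repeats 17)
44: 44 → 6 → 1  (reaches 1)
45: 45 → 11 → 26 → 20 → 13 → 5 → 25 → 17 → 29 → 41 → 26  (repeats 26)
46: 46 → 18 → 9 → 10 → 17 → 29 → 41 → 26 → 20 → 13 → 5 → 25 → 17  (repeats 17)
47: 47 → 27 → 25 → 17 → 29 → 41 → 26 → 20 → 13 → 5 → 25  (repeats 25)
48: 48 → 5 → 25 → 17 → 29 → 41 → 26 → 20 → 13 → 5  (repeats 5)
49: 49 → 6 → 1  (reaches 1)
50: 50 → 9 → 10 → 17 → 29 → 41 → 26 → 20 → 13 → 5 → 25 → 17  (repeats 17)
base-6 happy: 44, 49

2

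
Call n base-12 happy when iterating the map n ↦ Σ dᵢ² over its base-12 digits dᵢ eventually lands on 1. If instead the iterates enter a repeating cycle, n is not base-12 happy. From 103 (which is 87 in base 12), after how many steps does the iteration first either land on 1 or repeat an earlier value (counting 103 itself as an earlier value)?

13

103 = (8,7)_12 → 8² + 7² = 113
113 = (9,5)_12 → 9² + 5² = 106
106 = (8,10)_12 → 8² + 10² = 164
164 = (1,1,8)_12 → 1² + 1² + 8² = 66
66 = (5,6)_12 → 5² + 6² = 61
61 = (5,1)_12 → 5² + 1² = 26
26 = (2,2)_12 → 2² + 2² = 8
8 = (8)_12 → 8² = 64
64 = (5,4)_12 → 5² + 4² = 41
41 = (3,5)_12 → 3² + 5² = 34
34 = (2,10)_12 → 2² + 10² = 104
104 = (8,8)_12 → 8² + 8² = 128
128 = (10,8)_12 → 10² + 8² = 164  — 164 repeats.
That took 13 steps.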